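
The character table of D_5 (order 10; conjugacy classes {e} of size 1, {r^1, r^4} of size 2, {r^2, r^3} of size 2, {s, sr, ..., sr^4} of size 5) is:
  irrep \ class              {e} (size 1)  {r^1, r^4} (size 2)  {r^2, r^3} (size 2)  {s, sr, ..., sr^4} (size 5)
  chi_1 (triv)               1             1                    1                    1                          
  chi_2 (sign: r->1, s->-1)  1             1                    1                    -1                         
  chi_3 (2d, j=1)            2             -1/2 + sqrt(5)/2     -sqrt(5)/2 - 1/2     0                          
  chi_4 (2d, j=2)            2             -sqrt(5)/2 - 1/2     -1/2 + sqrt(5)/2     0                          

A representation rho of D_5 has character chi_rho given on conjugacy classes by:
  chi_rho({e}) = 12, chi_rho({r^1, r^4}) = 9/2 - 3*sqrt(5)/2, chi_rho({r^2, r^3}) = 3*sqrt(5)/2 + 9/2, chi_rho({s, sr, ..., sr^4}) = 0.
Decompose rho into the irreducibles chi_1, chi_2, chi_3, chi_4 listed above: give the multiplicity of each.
Multiplicities: chi_1: 3, chi_2: 3, chi_3: 0, chi_4: 3.

Derivation: Use <chi_rho, chi> = (1/|G|) sum_C |C| * chi_rho(C) * conj(chi(C)) with |G| = 10 for each irreducible chi in the table:
  <chi_rho, chi_1> = (1/10)[1*(12)*conj(1) + 2*(9/2 - 3*sqrt(5)/2)*conj(1) + 2*(3*sqrt(5)/2 + 9/2)*conj(1) + 5*(0)*conj(1)]
      = (1/10)[(12) + (9 - 3*sqrt(5)) + (3*sqrt(5) + 9) + (0)] = 30/10 = 3
  <chi_rho, chi_2> = (1/10)[1*(12)*conj(1) + 2*(9/2 - 3*sqrt(5)/2)*conj(1) + 2*(3*sqrt(5)/2 + 9/2)*conj(1) + 5*(0)*conj(-1)]
      = (1/10)[(12) + (9 - 3*sqrt(5)) + (3*sqrt(5) + 9) + (0)] = 30/10 = 3
  <chi_rho, chi_3> = (1/10)[1*(12)*conj(2) + 2*(9/2 - 3*sqrt(5)/2)*conj(-1/2 + sqrt(5)/2) + 2*(3*sqrt(5)/2 + 9/2)*conj(-sqrt(5)/2 - 1/2) + 5*(0)*conj(0)]
      = (1/10)[(24) + (-12 + 6*sqrt(5)) + (-6*sqrt(5) - 12) + (0)] = 0/10 = 0
  <chi_rho, chi_4> = (1/10)[1*(12)*conj(2) + 2*(9/2 - 3*sqrt(5)/2)*conj(-sqrt(5)/2 - 1/2) + 2*(3*sqrt(5)/2 + 9/2)*conj(-1/2 + sqrt(5)/2) + 5*(0)*conj(0)]
      = (1/10)[(24) + (3 - 3*sqrt(5)) + (3 + 3*sqrt(5)) + (0)] = 30/10 = 3
Dimension check: dim(rho) = sum (mult * dim) = 3*1 + 3*1 + 0*2 + 3*2 = 12 = chi_rho(e) = 12.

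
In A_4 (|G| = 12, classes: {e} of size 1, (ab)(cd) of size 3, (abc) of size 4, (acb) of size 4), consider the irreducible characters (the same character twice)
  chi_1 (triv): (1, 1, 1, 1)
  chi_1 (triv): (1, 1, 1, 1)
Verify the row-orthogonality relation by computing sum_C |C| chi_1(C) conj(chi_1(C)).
Sum = 12 = |G| = 12; so <chi_1, chi_1> = 1 (norm-1 confirms irreducibility).

Derivation: Compute term by term over conjugacy classes (|C| * chi_1(C) * conj(chi_1(C))):
  1*(1)*conj(1) + 3*(1)*conj(1) + 4*(1)*conj(1) + 4*(1)*conj(1)
  = (1) + (3) + (4) + (4)
  = 12.
(Exp terms are combined using exp(i*s)*conj(exp(i*t)) = exp(i*(s-t)), and sums of them are collapsed using the identity that for every m > 1 the m distinct m-th roots of unity sum to 0, e.g. 1 + exp(2*I*pi/3) + exp(-2*I*pi/3) = 0.)
Dividing by |G| = 12 gives 12/12 = 1, matching the row-orthogonality relation <chi_1, chi_1> = [chi_1 = chi_1].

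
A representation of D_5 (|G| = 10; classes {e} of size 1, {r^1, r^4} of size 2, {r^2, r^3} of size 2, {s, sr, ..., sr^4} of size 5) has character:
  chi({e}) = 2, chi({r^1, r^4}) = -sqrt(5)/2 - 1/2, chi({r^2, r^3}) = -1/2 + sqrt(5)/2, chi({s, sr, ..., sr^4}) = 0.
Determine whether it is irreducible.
Irreducible: <chi, chi> = 1.

Solution. <chi, chi> = (1/|G|) sum_C |C| * |chi(C)|^2 = (1/10)[1*|2|^2 + 2*|-sqrt(5)/2 - 1/2|^2 + 2*|-1/2 + sqrt(5)/2|^2 + 5*|0|^2]
  = (1/10)[(4) + (sqrt(5) + 3) + (3 - sqrt(5)) + (0)] = 10/10 = 1.
A character is irreducible iff <chi, chi> = 1, so this representation is irreducible.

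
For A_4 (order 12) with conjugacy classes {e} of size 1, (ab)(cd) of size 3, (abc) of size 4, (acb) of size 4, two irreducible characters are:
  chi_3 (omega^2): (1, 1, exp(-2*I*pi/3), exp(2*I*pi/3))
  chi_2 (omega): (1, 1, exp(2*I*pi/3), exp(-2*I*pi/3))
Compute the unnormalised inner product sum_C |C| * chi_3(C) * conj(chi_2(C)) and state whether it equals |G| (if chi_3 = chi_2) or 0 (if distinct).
Sum = 0; so <chi_3, chi_2> = 0 (distinct irreducibles are orthogonal).

Justification: Compute term by term over conjugacy classes (|C| * chi_3(C) * conj(chi_2(C))):
  1*(1)*conj(1) + 3*(1)*conj(1) + 4*(exp(-2*I*pi/3))*conj(exp(2*I*pi/3)) + 4*(exp(2*I*pi/3))*conj(exp(-2*I*pi/3))
  = (1) + (3) + (4*exp(2*I*pi/3)) + (4*exp(-2*I*pi/3))
  = 0.
(Exp terms are combined using exp(i*s)*conj(exp(i*t)) = exp(i*(s-t)), and sums of them are collapsed using the identity that for every m > 1 the m distinct m-th roots of unity sum to 0, e.g. 1 + exp(2*I*pi/3) + exp(-2*I*pi/3) = 0.)
Dividing by |G| = 12 gives 0/12 = 0, matching the row-orthogonality relation <chi_3, chi_2> = [chi_3 = chi_2].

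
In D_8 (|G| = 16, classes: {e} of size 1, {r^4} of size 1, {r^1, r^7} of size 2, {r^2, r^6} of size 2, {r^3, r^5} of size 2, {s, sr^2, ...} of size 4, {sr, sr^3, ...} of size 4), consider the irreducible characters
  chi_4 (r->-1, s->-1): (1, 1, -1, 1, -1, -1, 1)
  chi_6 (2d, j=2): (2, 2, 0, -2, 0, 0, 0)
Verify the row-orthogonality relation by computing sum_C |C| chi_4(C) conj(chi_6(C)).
Sum = 0; so <chi_4, chi_6> = 0 (distinct irreducibles are orthogonal).

Justification: Compute term by term over conjugacy classes (|C| * chi_4(C) * conj(chi_6(C))):
  1*(1)*conj(2) + 1*(1)*conj(2) + 2*(-1)*conj(0) + 2*(1)*conj(-2) + 2*(-1)*conj(0) + 4*(-1)*conj(0) + 4*(1)*conj(0)
  = (2) + (2) + (0) + (-4) + (0) + (0) + (0)
  = 0.
Dividing by |G| = 16 gives 0/16 = 0, matching the row-orthogonality relation <chi_4, chi_6> = [chi_4 = chi_6].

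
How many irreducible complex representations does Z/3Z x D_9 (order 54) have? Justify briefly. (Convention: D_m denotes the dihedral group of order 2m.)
18

Proof sketch: The number of irreducible complex representations of a finite group equals its number of conjugacy classes. For a direct product, #classes(G x H) = #classes(G) * #classes(H). Z/3Z has 3 classes (abelian), D_9 has 6 classes, so 3 * 6 = 18, so Z/3Z x D_9 (order 54) has exactly 18 irreducible complex representations.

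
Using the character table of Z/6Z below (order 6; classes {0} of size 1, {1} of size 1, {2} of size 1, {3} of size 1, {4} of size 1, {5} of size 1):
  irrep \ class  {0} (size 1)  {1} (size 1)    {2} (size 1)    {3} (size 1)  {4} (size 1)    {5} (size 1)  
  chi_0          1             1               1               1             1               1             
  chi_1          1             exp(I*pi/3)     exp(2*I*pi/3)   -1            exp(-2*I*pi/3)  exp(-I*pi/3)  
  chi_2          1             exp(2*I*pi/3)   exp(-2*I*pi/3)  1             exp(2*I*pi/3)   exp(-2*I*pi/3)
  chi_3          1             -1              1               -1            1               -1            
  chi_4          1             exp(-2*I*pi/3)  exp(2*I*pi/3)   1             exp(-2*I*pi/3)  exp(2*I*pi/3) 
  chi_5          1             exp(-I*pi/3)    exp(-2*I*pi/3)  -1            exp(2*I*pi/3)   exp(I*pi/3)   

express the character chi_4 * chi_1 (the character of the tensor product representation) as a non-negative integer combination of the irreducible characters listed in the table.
chi_4 tensor chi_1 = chi_5 (all other irreducibles have multiplicity 0).

Argument: The character of a tensor product is the pointwise product (chi_4 * chi_1)(C) = chi_4(C) * chi_1(C):
  {0}: (1)*(1), {1}: (exp(-2*I*pi/3))*(exp(I*pi/3)), {2}: (exp(2*I*pi/3))*(exp(2*I*pi/3)), {3}: (1)*(-1), {4}: (exp(-2*I*pi/3))*(exp(-2*I*pi/3)), {5}: (exp(2*I*pi/3))*(exp(-I*pi/3))
so (chi_4 * chi_1) takes values
  {0} -> 1, {1} -> exp(-I*pi/3), {2} -> exp(-2*I*pi/3), {3} -> -1, {4} -> exp(2*I*pi/3), {5} -> exp(I*pi/3).
Now take the inner product of this character with each irreducible chi from the table, <chi_4*chi_1, chi> = (1/6) sum_C |C| (chi_4*chi_1)(C) conj(chi(C)):
  <chi_4*chi_1, chi_0> = (1/6)[1*(1)*conj(1) + 1*(exp(-I*pi/3))*conj(1) + 1*(exp(-2*I*pi/3))*conj(1) + 1*(-1)*conj(1) + 1*(exp(2*I*pi/3))*conj(1) + 1*(exp(I*pi/3))*conj(1)]
      = (1/6)[(1) + (exp(-I*pi/3)) + (exp(-2*I*pi/3)) + (-1) + (exp(2*I*pi/3)) + (exp(I*pi/3))] = 0/6 = 0
  <chi_4*chi_1, chi_1> = (1/6)[1*(1)*conj(1) + 1*(exp(-I*pi/3))*conj(exp(I*pi/3)) + 1*(exp(-2*I*pi/3))*conj(exp(2*I*pi/3)) + 1*(-1)*conj(-1) + 1*(exp(2*I*pi/3))*conj(exp(-2*I*pi/3)) + 1*(exp(I*pi/3))*conj(exp(-I*pi/3))]
      = (1/6)[(1) + (exp(-2*I*pi/3)) + (exp(2*I*pi/3)) + (1) + (exp(-2*I*pi/3)) + (exp(2*I*pi/3))] = 0/6 = 0
  <chi_4*chi_1, chi_2> = (1/6)[1*(1)*conj(1) + 1*(exp(-I*pi/3))*conj(exp(2*I*pi/3)) + 1*(exp(-2*I*pi/3))*conj(exp(-2*I*pi/3)) + 1*(-1)*conj(1) + 1*(exp(2*I*pi/3))*conj(exp(2*I*pi/3)) + 1*(exp(I*pi/3))*conj(exp(-2*I*pi/3))]
      = (1/6)[(1) + (-1) + (1) + (-1) + (1) + (-1)] = 0/6 = 0
  <chi_4*chi_1, chi_3> = (1/6)[1*(1)*conj(1) + 1*(exp(-I*pi/3))*conj(-1) + 1*(exp(-2*I*pi/3))*conj(1) + 1*(-1)*conj(-1) + 1*(exp(2*I*pi/3))*conj(1) + 1*(exp(I*pi/3))*conj(-1)]
      = (1/6)[(1) + (-exp(-I*pi/3)) + (exp(-2*I*pi/3)) + (1) + (exp(2*I*pi/3)) + (-exp(I*pi/3))] = 0/6 = 0
  <chi_4*chi_1, chi_4> = (1/6)[1*(1)*conj(1) + 1*(exp(-I*pi/3))*conj(exp(-2*I*pi/3)) + 1*(exp(-2*I*pi/3))*conj(exp(2*I*pi/3)) + 1*(-1)*conj(1) + 1*(exp(2*I*pi/3))*conj(exp(-2*I*pi/3)) + 1*(exp(I*pi/3))*conj(exp(2*I*pi/3))]
      = (1/6)[(1) + (exp(I*pi/3)) + (exp(2*I*pi/3)) + (-1) + (exp(-2*I*pi/3)) + (exp(-I*pi/3))] = 0/6 = 0
  <chi_4*chi_1, chi_5> = (1/6)[1*(1)*conj(1) + 1*(exp(-I*pi/3))*conj(exp(-I*pi/3)) + 1*(exp(-2*I*pi/3))*conj(exp(-2*I*pi/3)) + 1*(-1)*conj(-1) + 1*(exp(2*I*pi/3))*conj(exp(2*I*pi/3)) + 1*(exp(I*pi/3))*conj(exp(I*pi/3))]
      = (1/6)[(1) + (1) + (1) + (1) + (1) + (1)] = 6/6 = 1
(Exp terms are combined using exp(i*s)*conj(exp(i*t)) = exp(i*(s-t)), and sums of them are collapsed using the identity that for every m > 1 the m distinct m-th roots of unity sum to 0, e.g. 1 + exp(2*I*pi/3) + exp(-2*I*pi/3) = 0.)
Hence the multiplicities are chi_5: 1. Dimension check: dim(chi_4)*dim(chi_1) = 1*1 = 1 and sum (mult * dim) = 1*1 = 1.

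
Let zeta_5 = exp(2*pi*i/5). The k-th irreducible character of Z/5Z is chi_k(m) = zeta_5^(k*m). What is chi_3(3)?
chi_3(3) = zeta_5^9 = exp(-2*I*pi/5)

Justification: chi_3(3) = zeta_5^(3*3) = zeta_5^9. Since zeta_5^5 = 1, this equals zeta_5^4 = exp(2*pi*i*4/5) = exp(-2*I*pi/5).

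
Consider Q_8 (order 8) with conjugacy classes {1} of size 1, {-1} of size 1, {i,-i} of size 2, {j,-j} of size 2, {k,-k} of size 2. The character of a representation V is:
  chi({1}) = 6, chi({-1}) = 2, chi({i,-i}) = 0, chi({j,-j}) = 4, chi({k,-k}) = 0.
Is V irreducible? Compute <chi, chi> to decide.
Not irreducible (reducible): <chi, chi> = 9 > 1.

Explanation: <chi, chi> = (1/|G|) sum_C |C| * |chi(C)|^2 = (1/8)[1*|6|^2 + 1*|2|^2 + 2*|0|^2 + 2*|4|^2 + 2*|0|^2]
  = (1/8)[(36) + (4) + (0) + (32) + (0)] = 72/8 = 9.
A character is irreducible iff <chi, chi> = 1, so this representation is reducible.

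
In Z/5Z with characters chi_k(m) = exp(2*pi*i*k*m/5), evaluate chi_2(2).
chi_2(2) = zeta_5^4 = exp(-2*I*pi/5)

Why: chi_2(2) = zeta_5^(2*2) = zeta_5^4. Since zeta_5^5 = 1, this equals zeta_5^4 = exp(2*pi*i*4/5) = exp(-2*I*pi/5).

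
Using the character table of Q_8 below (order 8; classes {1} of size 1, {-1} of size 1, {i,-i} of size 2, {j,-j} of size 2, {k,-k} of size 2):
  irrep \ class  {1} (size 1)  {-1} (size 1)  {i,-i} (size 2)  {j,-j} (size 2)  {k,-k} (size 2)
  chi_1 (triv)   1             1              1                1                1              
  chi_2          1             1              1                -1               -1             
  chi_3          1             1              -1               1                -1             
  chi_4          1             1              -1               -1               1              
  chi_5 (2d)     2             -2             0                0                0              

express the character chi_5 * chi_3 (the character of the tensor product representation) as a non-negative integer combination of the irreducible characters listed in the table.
chi_5 tensor chi_3 = chi_5 (all other irreducibles have multiplicity 0).

Proof sketch: The character of a tensor product is the pointwise product (chi_5 * chi_3)(C) = chi_5(C) * chi_3(C):
  {1}: (2)*(1), {-1}: (-2)*(1), {i,-i}: (0)*(-1), {j,-j}: (0)*(1), {k,-k}: (0)*(-1)
so (chi_5 * chi_3) takes values
  {1} -> 2, {-1} -> -2, {i,-i} -> 0, {j,-j} -> 0, {k,-k} -> 0.
Now take the inner product of this character with each irreducible chi from the table, <chi_5*chi_3, chi> = (1/8) sum_C |C| (chi_5*chi_3)(C) conj(chi(C)):
  <chi_5*chi_3, chi_1> = (1/8)[1*(2)*conj(1) + 1*(-2)*conj(1) + 2*(0)*conj(1) + 2*(0)*conj(1) + 2*(0)*conj(1)]
      = (1/8)[(2) + (-2) + (0) + (0) + (0)] = 0/8 = 0
  <chi_5*chi_3, chi_2> = (1/8)[1*(2)*conj(1) + 1*(-2)*conj(1) + 2*(0)*conj(1) + 2*(0)*conj(-1) + 2*(0)*conj(-1)]
      = (1/8)[(2) + (-2) + (0) + (0) + (0)] = 0/8 = 0
  <chi_5*chi_3, chi_3> = (1/8)[1*(2)*conj(1) + 1*(-2)*conj(1) + 2*(0)*conj(-1) + 2*(0)*conj(1) + 2*(0)*conj(-1)]
      = (1/8)[(2) + (-2) + (0) + (0) + (0)] = 0/8 = 0
  <chi_5*chi_3, chi_4> = (1/8)[1*(2)*conj(1) + 1*(-2)*conj(1) + 2*(0)*conj(-1) + 2*(0)*conj(-1) + 2*(0)*conj(1)]
      = (1/8)[(2) + (-2) + (0) + (0) + (0)] = 0/8 = 0
  <chi_5*chi_3, chi_5> = (1/8)[1*(2)*conj(2) + 1*(-2)*conj(-2) + 2*(0)*conj(0) + 2*(0)*conj(0) + 2*(0)*conj(0)]
      = (1/8)[(4) + (4) + (0) + (0) + (0)] = 8/8 = 1
Hence the multiplicities are chi_5: 1. Dimension check: dim(chi_5)*dim(chi_3) = 2*1 = 2 and sum (mult * dim) = 1*2 = 2.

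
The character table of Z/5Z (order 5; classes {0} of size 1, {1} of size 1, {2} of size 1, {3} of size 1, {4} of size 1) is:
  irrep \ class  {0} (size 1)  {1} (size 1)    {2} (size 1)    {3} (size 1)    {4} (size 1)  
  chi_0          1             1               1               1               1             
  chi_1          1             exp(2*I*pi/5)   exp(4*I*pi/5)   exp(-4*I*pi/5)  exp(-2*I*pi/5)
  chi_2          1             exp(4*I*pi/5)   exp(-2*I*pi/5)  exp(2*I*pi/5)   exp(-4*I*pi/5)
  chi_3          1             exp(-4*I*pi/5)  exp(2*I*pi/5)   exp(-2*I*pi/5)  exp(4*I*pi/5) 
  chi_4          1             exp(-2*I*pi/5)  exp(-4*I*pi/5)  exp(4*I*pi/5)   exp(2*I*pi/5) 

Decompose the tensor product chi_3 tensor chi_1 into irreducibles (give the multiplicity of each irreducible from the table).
chi_3 tensor chi_1 = chi_4 (all other irreducibles have multiplicity 0).

Justification: The character of a tensor product is the pointwise product (chi_3 * chi_1)(C) = chi_3(C) * chi_1(C):
  {0}: (1)*(1), {1}: (exp(-4*I*pi/5))*(exp(2*I*pi/5)), {2}: (exp(2*I*pi/5))*(exp(4*I*pi/5)), {3}: (exp(-2*I*pi/5))*(exp(-4*I*pi/5)), {4}: (exp(4*I*pi/5))*(exp(-2*I*pi/5))
so (chi_3 * chi_1) takes values
  {0} -> 1, {1} -> exp(-2*I*pi/5), {2} -> exp(-4*I*pi/5), {3} -> exp(4*I*pi/5), {4} -> exp(2*I*pi/5).
Now take the inner product of this character with each irreducible chi from the table, <chi_3*chi_1, chi> = (1/5) sum_C |C| (chi_3*chi_1)(C) conj(chi(C)):
  <chi_3*chi_1, chi_0> = (1/5)[1*(1)*conj(1) + 1*(exp(-2*I*pi/5))*conj(1) + 1*(exp(-4*I*pi/5))*conj(1) + 1*(exp(4*I*pi/5))*conj(1) + 1*(exp(2*I*pi/5))*conj(1)]
      = (1/5)[(1) + (exp(-2*I*pi/5)) + (exp(-4*I*pi/5)) + (exp(4*I*pi/5)) + (exp(2*I*pi/5))] = 0/5 = 0
  <chi_3*chi_1, chi_1> = (1/5)[1*(1)*conj(1) + 1*(exp(-2*I*pi/5))*conj(exp(2*I*pi/5)) + 1*(exp(-4*I*pi/5))*conj(exp(4*I*pi/5)) + 1*(exp(4*I*pi/5))*conj(exp(-4*I*pi/5)) + 1*(exp(2*I*pi/5))*conj(exp(-2*I*pi/5))]
      = (1/5)[(1) + (exp(-4*I*pi/5)) + (exp(2*I*pi/5)) + (exp(-2*I*pi/5)) + (exp(4*I*pi/5))] = 0/5 = 0
  <chi_3*chi_1, chi_2> = (1/5)[1*(1)*conj(1) + 1*(exp(-2*I*pi/5))*conj(exp(4*I*pi/5)) + 1*(exp(-4*I*pi/5))*conj(exp(-2*I*pi/5)) + 1*(exp(4*I*pi/5))*conj(exp(2*I*pi/5)) + 1*(exp(2*I*pi/5))*conj(exp(-4*I*pi/5))]
      = (1/5)[(1) + (exp(4*I*pi/5)) + (exp(-2*I*pi/5)) + (exp(2*I*pi/5)) + (exp(-4*I*pi/5))] = 0/5 = 0
  <chi_3*chi_1, chi_3> = (1/5)[1*(1)*conj(1) + 1*(exp(-2*I*pi/5))*conj(exp(-4*I*pi/5)) + 1*(exp(-4*I*pi/5))*conj(exp(2*I*pi/5)) + 1*(exp(4*I*pi/5))*conj(exp(-2*I*pi/5)) + 1*(exp(2*I*pi/5))*conj(exp(4*I*pi/5))]
      = (1/5)[(1) + (exp(2*I*pi/5)) + (exp(4*I*pi/5)) + (exp(-4*I*pi/5)) + (exp(-2*I*pi/5))] = 0/5 = 0
  <chi_3*chi_1, chi_4> = (1/5)[1*(1)*conj(1) + 1*(exp(-2*I*pi/5))*conj(exp(-2*I*pi/5)) + 1*(exp(-4*I*pi/5))*conj(exp(-4*I*pi/5)) + 1*(exp(4*I*pi/5))*conj(exp(4*I*pi/5)) + 1*(exp(2*I*pi/5))*conj(exp(2*I*pi/5))]
      = (1/5)[(1) + (1) + (1) + (1) + (1)] = 5/5 = 1
(Exp terms are combined using exp(i*s)*conj(exp(i*t)) = exp(i*(s-t)), and sums of them are collapsed using the identity that for every m > 1 the m distinct m-th roots of unity sum to 0, e.g. 1 + exp(2*I*pi/3) + exp(-2*I*pi/3) = 0.)
Hence the multiplicities are chi_4: 1. Dimension check: dim(chi_3)*dim(chi_1) = 1*1 = 1 and sum (mult * dim) = 1*1 = 1.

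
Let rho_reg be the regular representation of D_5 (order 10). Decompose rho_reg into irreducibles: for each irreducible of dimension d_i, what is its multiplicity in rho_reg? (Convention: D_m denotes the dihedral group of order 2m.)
Each irreducible V_i of dimension d_i appears with multiplicity d_i, i.e. rho_reg = (direct sum over all irreducibles V_i) d_i V_i. The irreducible dimensions for D_5 are 1, 1, 2, 2: 2 irreducibles of dimension 1, each with multiplicity 1; 2 irreducibles of dimension 2, each with multiplicity 2. Total dimension 2*1*1 + 2*2*2 = 10 = |G|.

Derivation: General theorem: in the regular representation of a finite group G, each irreducible appears with multiplicity equal to its dimension. Check: dim(rho_reg) = sum d_i^2 = 1 + 1 + 4 + 4 = 10 = |G|.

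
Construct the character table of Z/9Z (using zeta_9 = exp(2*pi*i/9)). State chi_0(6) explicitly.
Character table of Z/9Z (irreps indexed chi_0,...,chi_8 with chi_k(m) = zeta_9^(k*m), zeta_9 = exp(2*pi*i/9)):
  irrep \ class  {0} (size 1)  {1} (size 1)    {2} (size 1)    {3} (size 1)    {4} (size 1)    {5} (size 1)    {6} (size 1)    {7} (size 1)    {8} (size 1)  
  chi_0          1             1               1               1               1               1               1               1               1             
  chi_1          1             exp(2*I*pi/9)   exp(4*I*pi/9)   exp(2*I*pi/3)   exp(8*I*pi/9)   exp(-8*I*pi/9)  exp(-2*I*pi/3)  exp(-4*I*pi/9)  exp(-2*I*pi/9)
  chi_2          1             exp(4*I*pi/9)   exp(8*I*pi/9)   exp(-2*I*pi/3)  exp(-2*I*pi/9)  exp(2*I*pi/9)   exp(2*I*pi/3)   exp(-8*I*pi/9)  exp(-4*I*pi/9)
  chi_3          1             exp(2*I*pi/3)   exp(-2*I*pi/3)  1               exp(2*I*pi/3)   exp(-2*I*pi/3)  1               exp(2*I*pi/3)   exp(-2*I*pi/3)
  chi_4          1             exp(8*I*pi/9)   exp(-2*I*pi/9)  exp(2*I*pi/3)   exp(-4*I*pi/9)  exp(4*I*pi/9)   exp(-2*I*pi/3)  exp(2*I*pi/9)   exp(-8*I*pi/9)
  chi_5          1             exp(-8*I*pi/9)  exp(2*I*pi/9)   exp(-2*I*pi/3)  exp(4*I*pi/9)   exp(-4*I*pi/9)  exp(2*I*pi/3)   exp(-2*I*pi/9)  exp(8*I*pi/9) 
  chi_6          1             exp(-2*I*pi/3)  exp(2*I*pi/3)   1               exp(-2*I*pi/3)  exp(2*I*pi/3)   1               exp(-2*I*pi/3)  exp(2*I*pi/3) 
  chi_7          1             exp(-4*I*pi/9)  exp(-8*I*pi/9)  exp(2*I*pi/3)   exp(2*I*pi/9)   exp(-2*I*pi/9)  exp(-2*I*pi/3)  exp(8*I*pi/9)   exp(4*I*pi/9) 
  chi_8          1             exp(-2*I*pi/9)  exp(-4*I*pi/9)  exp(-2*I*pi/3)  exp(-8*I*pi/9)  exp(8*I*pi/9)   exp(2*I*pi/3)   exp(4*I*pi/9)   exp(2*I*pi/9) 

Spot check: chi_0(6) = zeta_9^(0*6) = zeta_9^0 = 1.

Reasoning: Z/9Z is abelian, so all 9 irreducible complex representations are 1-dimensional. They are given by chi_k(m) = zeta_9^(k*m) for k = 0,...,8. Row orthogonality: sum_m chi_k(m) conj(chi_l(m)) = 9 * [k = l].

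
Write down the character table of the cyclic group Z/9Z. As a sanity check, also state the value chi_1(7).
Character table of Z/9Z (irreps indexed chi_0,...,chi_8 with chi_k(m) = zeta_9^(k*m), zeta_9 = exp(2*pi*i/9)):
  irrep \ class  {0} (size 1)  {1} (size 1)    {2} (size 1)    {3} (size 1)    {4} (size 1)    {5} (size 1)    {6} (size 1)    {7} (size 1)    {8} (size 1)  
  chi_0          1             1               1               1               1               1               1               1               1             
  chi_1          1             exp(2*I*pi/9)   exp(4*I*pi/9)   exp(2*I*pi/3)   exp(8*I*pi/9)   exp(-8*I*pi/9)  exp(-2*I*pi/3)  exp(-4*I*pi/9)  exp(-2*I*pi/9)
  chi_2          1             exp(4*I*pi/9)   exp(8*I*pi/9)   exp(-2*I*pi/3)  exp(-2*I*pi/9)  exp(2*I*pi/9)   exp(2*I*pi/3)   exp(-8*I*pi/9)  exp(-4*I*pi/9)
  chi_3          1             exp(2*I*pi/3)   exp(-2*I*pi/3)  1               exp(2*I*pi/3)   exp(-2*I*pi/3)  1               exp(2*I*pi/3)   exp(-2*I*pi/3)
  chi_4          1             exp(8*I*pi/9)   exp(-2*I*pi/9)  exp(2*I*pi/3)   exp(-4*I*pi/9)  exp(4*I*pi/9)   exp(-2*I*pi/3)  exp(2*I*pi/9)   exp(-8*I*pi/9)
  chi_5          1             exp(-8*I*pi/9)  exp(2*I*pi/9)   exp(-2*I*pi/3)  exp(4*I*pi/9)   exp(-4*I*pi/9)  exp(2*I*pi/3)   exp(-2*I*pi/9)  exp(8*I*pi/9) 
  chi_6          1             exp(-2*I*pi/3)  exp(2*I*pi/3)   1               exp(-2*I*pi/3)  exp(2*I*pi/3)   1               exp(-2*I*pi/3)  exp(2*I*pi/3) 
  chi_7          1             exp(-4*I*pi/9)  exp(-8*I*pi/9)  exp(2*I*pi/3)   exp(2*I*pi/9)   exp(-2*I*pi/9)  exp(-2*I*pi/3)  exp(8*I*pi/9)   exp(4*I*pi/9) 
  chi_8          1             exp(-2*I*pi/9)  exp(-4*I*pi/9)  exp(-2*I*pi/3)  exp(-8*I*pi/9)  exp(8*I*pi/9)   exp(2*I*pi/3)   exp(4*I*pi/9)   exp(2*I*pi/9) 

Spot check: chi_1(7) = zeta_9^(1*7) = zeta_9^7 = exp(-4*I*pi/9).

Reasoning: Z/9Z is abelian, so all 9 irreducible complex representations are 1-dimensional. They are given by chi_k(m) = zeta_9^(k*m) for k = 0,...,8. Row orthogonality: sum_m chi_k(m) conj(chi_l(m)) = 9 * [k = l].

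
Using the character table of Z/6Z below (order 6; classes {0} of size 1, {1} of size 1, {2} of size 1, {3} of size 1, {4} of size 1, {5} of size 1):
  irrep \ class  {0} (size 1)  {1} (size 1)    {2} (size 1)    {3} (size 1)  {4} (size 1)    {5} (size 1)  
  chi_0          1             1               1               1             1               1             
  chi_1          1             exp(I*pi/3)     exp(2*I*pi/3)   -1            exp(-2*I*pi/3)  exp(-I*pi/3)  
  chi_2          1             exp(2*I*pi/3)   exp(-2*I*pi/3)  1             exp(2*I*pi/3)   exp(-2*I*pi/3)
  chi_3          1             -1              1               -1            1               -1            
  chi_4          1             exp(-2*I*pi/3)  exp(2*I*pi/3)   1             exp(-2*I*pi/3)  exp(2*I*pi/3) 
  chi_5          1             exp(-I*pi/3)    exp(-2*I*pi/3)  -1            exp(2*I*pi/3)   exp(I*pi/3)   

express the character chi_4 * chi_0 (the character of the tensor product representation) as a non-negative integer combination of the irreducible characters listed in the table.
chi_4 tensor chi_0 = chi_4 (all other irreducibles have multiplicity 0).

Working: The character of a tensor product is the pointwise product (chi_4 * chi_0)(C) = chi_4(C) * chi_0(C):
  {0}: (1)*(1), {1}: (exp(-2*I*pi/3))*(1), {2}: (exp(2*I*pi/3))*(1), {3}: (1)*(1), {4}: (exp(-2*I*pi/3))*(1), {5}: (exp(2*I*pi/3))*(1)
so (chi_4 * chi_0) takes values
  {0} -> 1, {1} -> exp(-2*I*pi/3), {2} -> exp(2*I*pi/3), {3} -> 1, {4} -> exp(-2*I*pi/3), {5} -> exp(2*I*pi/3).
Now take the inner product of this character with each irreducible chi from the table, <chi_4*chi_0, chi> = (1/6) sum_C |C| (chi_4*chi_0)(C) conj(chi(C)):
  <chi_4*chi_0, chi_0> = (1/6)[1*(1)*conj(1) + 1*(exp(-2*I*pi/3))*conj(1) + 1*(exp(2*I*pi/3))*conj(1) + 1*(1)*conj(1) + 1*(exp(-2*I*pi/3))*conj(1) + 1*(exp(2*I*pi/3))*conj(1)]
      = (1/6)[(1) + (exp(-2*I*pi/3)) + (exp(2*I*pi/3)) + (1) + (exp(-2*I*pi/3)) + (exp(2*I*pi/3))] = 0/6 = 0
  <chi_4*chi_0, chi_1> = (1/6)[1*(1)*conj(1) + 1*(exp(-2*I*pi/3))*conj(exp(I*pi/3)) + 1*(exp(2*I*pi/3))*conj(exp(2*I*pi/3)) + 1*(1)*conj(-1) + 1*(exp(-2*I*pi/3))*conj(exp(-2*I*pi/3)) + 1*(exp(2*I*pi/3))*conj(exp(-I*pi/3))]
      = (1/6)[(1) + (-1) + (1) + (-1) + (1) + (-1)] = 0/6 = 0
  <chi_4*chi_0, chi_2> = (1/6)[1*(1)*conj(1) + 1*(exp(-2*I*pi/3))*conj(exp(2*I*pi/3)) + 1*(exp(2*I*pi/3))*conj(exp(-2*I*pi/3)) + 1*(1)*conj(1) + 1*(exp(-2*I*pi/3))*conj(exp(2*I*pi/3)) + 1*(exp(2*I*pi/3))*conj(exp(-2*I*pi/3))]
      = (1/6)[(1) + (exp(2*I*pi/3)) + (exp(-2*I*pi/3)) + (1) + (exp(2*I*pi/3)) + (exp(-2*I*pi/3))] = 0/6 = 0
  <chi_4*chi_0, chi_3> = (1/6)[1*(1)*conj(1) + 1*(exp(-2*I*pi/3))*conj(-1) + 1*(exp(2*I*pi/3))*conj(1) + 1*(1)*conj(-1) + 1*(exp(-2*I*pi/3))*conj(1) + 1*(exp(2*I*pi/3))*conj(-1)]
      = (1/6)[(1) + (-exp(-2*I*pi/3)) + (exp(2*I*pi/3)) + (-1) + (exp(-2*I*pi/3)) + (-exp(2*I*pi/3))] = 0/6 = 0
  <chi_4*chi_0, chi_4> = (1/6)[1*(1)*conj(1) + 1*(exp(-2*I*pi/3))*conj(exp(-2*I*pi/3)) + 1*(exp(2*I*pi/3))*conj(exp(2*I*pi/3)) + 1*(1)*conj(1) + 1*(exp(-2*I*pi/3))*conj(exp(-2*I*pi/3)) + 1*(exp(2*I*pi/3))*conj(exp(2*I*pi/3))]
      = (1/6)[(1) + (1) + (1) + (1) + (1) + (1)] = 6/6 = 1
  <chi_4*chi_0, chi_5> = (1/6)[1*(1)*conj(1) + 1*(exp(-2*I*pi/3))*conj(exp(-I*pi/3)) + 1*(exp(2*I*pi/3))*conj(exp(-2*I*pi/3)) + 1*(1)*conj(-1) + 1*(exp(-2*I*pi/3))*conj(exp(2*I*pi/3)) + 1*(exp(2*I*pi/3))*conj(exp(I*pi/3))]
      = (1/6)[(1) + (exp(-I*pi/3)) + (exp(-2*I*pi/3)) + (-1) + (exp(2*I*pi/3)) + (exp(I*pi/3))] = 0/6 = 0
(Exp terms are combined using exp(i*s)*conj(exp(i*t)) = exp(i*(s-t)), and sums of them are collapsed using the identity that for every m > 1 the m distinct m-th roots of unity sum to 0, e.g. 1 + exp(2*I*pi/3) + exp(-2*I*pi/3) = 0.)
Hence the multiplicities are chi_4: 1. Dimension check: dim(chi_4)*dim(chi_0) = 1*1 = 1 and sum (mult * dim) = 1*1 = 1.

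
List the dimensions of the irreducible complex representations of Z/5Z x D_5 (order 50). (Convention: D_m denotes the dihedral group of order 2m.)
Dimensions: 1, 1, 1, 1, 1, 1, 1, 1, 1, 1, 2, 2, 2, 2, 2, 2, 2, 2, 2, 2

Solution. There are 20 irreducibles (= number of conjugacy classes). Their dimensions d_i satisfy sum d_i^2 = |G| = 50: 1 + 1 + 1 + 1 + 1 + 1 + 1 + 1 + 1 + 1 + 4 + 4 + 4 + 4 + 4 + 4 + 4 + 4 + 4 + 4 = 50. (For the product with Z/5Z: each of the 5 1-dim characters of Z/5Z tensors with each irrep of D_5, giving 5 copies of each D_5-dimension.)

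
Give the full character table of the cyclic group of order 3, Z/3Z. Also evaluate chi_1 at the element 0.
Character table of Z/3Z (irreps indexed chi_0,...,chi_2 with chi_k(m) = zeta_3^(k*m), zeta_3 = exp(2*pi*i/3)):
  irrep \ class  {0} (size 1)  {1} (size 1)    {2} (size 1)  
  chi_0          1             1               1             
  chi_1          1             exp(2*I*pi/3)   exp(-2*I*pi/3)
  chi_2          1             exp(-2*I*pi/3)  exp(2*I*pi/3) 

Spot check: chi_1(0) = zeta_3^(1*0) = zeta_3^0 = 1.

Explanation: Z/3Z is abelian, so all 3 irreducible complex representations are 1-dimensional. They are given by chi_k(m) = zeta_3^(k*m) for k = 0,...,2. Row orthogonality: sum_m chi_k(m) conj(chi_l(m)) = 3 * [k = l].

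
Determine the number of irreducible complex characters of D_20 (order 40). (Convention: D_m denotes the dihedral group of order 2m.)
13

Why: The number of irreducible complex representations of a finite group equals its number of conjugacy classes. D_20 has 13 conjugacy classes (n/2 + 3 for n even), so D_20 (order 40) has exactly 13 irreducible complex representations.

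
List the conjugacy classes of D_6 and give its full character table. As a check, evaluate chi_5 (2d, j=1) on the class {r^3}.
Conjugacy classes: {e} of size 1, {r^3} of size 1, {r^1, r^5} of size 2, {r^2, r^4} of size 2, {s, sr^2, ...} of size 3, {sr, sr^3, ...} of size 3.
Character table:
  irrep \ class              {e} (size 1)  {r^3} (size 1)  {r^1, r^5} (size 2)  {r^2, r^4} (size 2)  {s, sr^2, ...} (size 3)  {sr, sr^3, ...} (size 3)
  chi_1 (triv)               1             1               1                    1                    1                        1                       
  chi_2 (sign: r->1, s->-1)  1             1               1                    1                    -1                       -1                      
  chi_3 (r->-1, s->1)        1             -1              -1                   1                    1                        -1                      
  chi_4 (r->-1, s->-1)       1             -1              -1                   1                    -1                       1                       
  chi_5 (2d, j=1)            2             -2              1                    -1                   0                        0                       
  chi_6 (2d, j=2)            2             2               -1                   -1                   0                        0                       

Spot check: chi_5 (2d, j=1) on {r^3} = -2.

Argument: D_6 has order 2*6 = 12 with 6 conjugacy classes, hence 6 irreducibles. Sum of squared dims 1 + 1 + 1 + 1 + 4 + 4 = 12 = |G|. Linear characters come from the abelianisation; the 2-dimensional irreps have character r^k -> 2*cos(2*pi*j*k/6), reflections -> 0.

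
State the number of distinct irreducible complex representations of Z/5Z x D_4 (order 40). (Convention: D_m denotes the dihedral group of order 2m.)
25

Proof sketch: The number of irreducible complex representations of a finite group equals its number of conjugacy classes. For a direct product, #classes(G x H) = #classes(G) * #classes(H). Z/5Z has 5 classes (abelian), D_4 has 5 classes, so 5 * 5 = 25, so Z/5Z x D_4 (order 40) has exactly 25 irreducible complex representations.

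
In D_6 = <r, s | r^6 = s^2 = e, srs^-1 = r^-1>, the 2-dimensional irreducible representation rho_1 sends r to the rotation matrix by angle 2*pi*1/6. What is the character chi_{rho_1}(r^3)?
chi_{rho_1}(r^3) = 2*cos(2*pi*1*3/6) = -2

rho_1(r^3) is rotation by angle 2*pi*1*3/6, whose trace is 2*cos(2*pi*1*3/6) = -2.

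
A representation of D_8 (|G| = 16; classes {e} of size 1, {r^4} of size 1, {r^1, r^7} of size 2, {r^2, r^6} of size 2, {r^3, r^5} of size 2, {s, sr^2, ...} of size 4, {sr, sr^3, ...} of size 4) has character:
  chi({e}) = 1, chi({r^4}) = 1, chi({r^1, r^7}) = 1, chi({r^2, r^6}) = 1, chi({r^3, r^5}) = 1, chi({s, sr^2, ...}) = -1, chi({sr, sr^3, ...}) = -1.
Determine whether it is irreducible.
Irreducible: <chi, chi> = 1.

Solution. <chi, chi> = (1/|G|) sum_C |C| * |chi(C)|^2 = (1/16)[1*|1|^2 + 1*|1|^2 + 2*|1|^2 + 2*|1|^2 + 2*|1|^2 + 4*|-1|^2 + 4*|-1|^2]
  = (1/16)[(1) + (1) + (2) + (2) + (2) + (4) + (4)] = 16/16 = 1.
A character is irreducible iff <chi, chi> = 1, so this representation is irreducible.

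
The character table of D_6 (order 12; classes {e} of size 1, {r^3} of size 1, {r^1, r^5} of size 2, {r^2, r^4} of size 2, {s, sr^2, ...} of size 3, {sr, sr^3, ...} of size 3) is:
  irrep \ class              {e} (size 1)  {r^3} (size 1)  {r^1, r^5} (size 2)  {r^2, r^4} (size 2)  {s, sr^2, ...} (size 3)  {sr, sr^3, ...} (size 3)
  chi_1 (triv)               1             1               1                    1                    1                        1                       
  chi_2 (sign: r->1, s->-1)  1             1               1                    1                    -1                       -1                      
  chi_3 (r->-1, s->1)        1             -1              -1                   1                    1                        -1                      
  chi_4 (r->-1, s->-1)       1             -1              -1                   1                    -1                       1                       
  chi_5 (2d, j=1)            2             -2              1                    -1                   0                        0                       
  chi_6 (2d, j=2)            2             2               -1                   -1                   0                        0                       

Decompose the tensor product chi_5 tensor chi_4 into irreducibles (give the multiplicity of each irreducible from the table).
chi_5 tensor chi_4 = chi_6 (all other irreducibles have multiplicity 0).

Justification: The character of a tensor product is the pointwise product (chi_5 * chi_4)(C) = chi_5(C) * chi_4(C):
  {e}: (2)*(1), {r^3}: (-2)*(-1), {r^1, r^5}: (1)*(-1), {r^2, r^4}: (-1)*(1), {s, sr^2, ...}: (0)*(-1), {sr, sr^3, ...}: (0)*(1)
so (chi_5 * chi_4) takes values
  {e} -> 2, {r^3} -> 2, {r^1, r^5} -> -1, {r^2, r^4} -> -1, {s, sr^2, ...} -> 0, {sr, sr^3, ...} -> 0.
Now take the inner product of this character with each irreducible chi from the table, <chi_5*chi_4, chi> = (1/12) sum_C |C| (chi_5*chi_4)(C) conj(chi(C)):
  <chi_5*chi_4, chi_1> = (1/12)[1*(2)*conj(1) + 1*(2)*conj(1) + 2*(-1)*conj(1) + 2*(-1)*conj(1) + 3*(0)*conj(1) + 3*(0)*conj(1)]
      = (1/12)[(2) + (2) + (-2) + (-2) + (0) + (0)] = 0/12 = 0
  <chi_5*chi_4, chi_2> = (1/12)[1*(2)*conj(1) + 1*(2)*conj(1) + 2*(-1)*conj(1) + 2*(-1)*conj(1) + 3*(0)*conj(-1) + 3*(0)*conj(-1)]
      = (1/12)[(2) + (2) + (-2) + (-2) + (0) + (0)] = 0/12 = 0
  <chi_5*chi_4, chi_3> = (1/12)[1*(2)*conj(1) + 1*(2)*conj(-1) + 2*(-1)*conj(-1) + 2*(-1)*conj(1) + 3*(0)*conj(1) + 3*(0)*conj(-1)]
      = (1/12)[(2) + (-2) + (2) + (-2) + (0) + (0)] = 0/12 = 0
  <chi_5*chi_4, chi_4> = (1/12)[1*(2)*conj(1) + 1*(2)*conj(-1) + 2*(-1)*conj(-1) + 2*(-1)*conj(1) + 3*(0)*conj(-1) + 3*(0)*conj(1)]
      = (1/12)[(2) + (-2) + (2) + (-2) + (0) + (0)] = 0/12 = 0
  <chi_5*chi_4, chi_5> = (1/12)[1*(2)*conj(2) + 1*(2)*conj(-2) + 2*(-1)*conj(1) + 2*(-1)*conj(-1) + 3*(0)*conj(0) + 3*(0)*conj(0)]
      = (1/12)[(4) + (-4) + (-2) + (2) + (0) + (0)] = 0/12 = 0
  <chi_5*chi_4, chi_6> = (1/12)[1*(2)*conj(2) + 1*(2)*conj(2) + 2*(-1)*conj(-1) + 2*(-1)*conj(-1) + 3*(0)*conj(0) + 3*(0)*conj(0)]
      = (1/12)[(4) + (4) + (2) + (2) + (0) + (0)] = 12/12 = 1
Hence the multiplicities are chi_6: 1. Dimension check: dim(chi_5)*dim(chi_4) = 2*1 = 2 and sum (mult * dim) = 1*2 = 2.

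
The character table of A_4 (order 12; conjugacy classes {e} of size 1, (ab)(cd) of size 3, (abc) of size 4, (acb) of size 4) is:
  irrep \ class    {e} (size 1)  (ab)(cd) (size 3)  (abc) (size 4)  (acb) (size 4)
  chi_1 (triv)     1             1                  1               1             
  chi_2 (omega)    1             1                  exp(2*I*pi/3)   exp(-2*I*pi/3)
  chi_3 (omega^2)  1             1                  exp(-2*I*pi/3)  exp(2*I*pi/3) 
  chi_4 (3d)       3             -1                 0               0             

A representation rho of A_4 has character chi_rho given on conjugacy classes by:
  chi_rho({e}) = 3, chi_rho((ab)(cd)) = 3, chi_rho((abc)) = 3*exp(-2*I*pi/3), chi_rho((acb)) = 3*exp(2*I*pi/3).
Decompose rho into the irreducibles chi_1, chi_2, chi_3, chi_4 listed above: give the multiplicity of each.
Multiplicities: chi_1: 0, chi_2: 0, chi_3: 3, chi_4: 0.

Use <chi_rho, chi> = (1/|G|) sum_C |C| * chi_rho(C) * conj(chi(C)) with |G| = 12 for each irreducible chi in the table:
  <chi_rho, chi_1> = (1/12)[1*(3)*conj(1) + 3*(3)*conj(1) + 4*(3*exp(-2*I*pi/3))*conj(1) + 4*(3*exp(2*I*pi/3))*conj(1)]
      = (1/12)[(3) + (9) + (12*exp(-2*I*pi/3)) + (12*exp(2*I*pi/3))] = 0/12 = 0
  <chi_rho, chi_2> = (1/12)[1*(3)*conj(1) + 3*(3)*conj(1) + 4*(3*exp(-2*I*pi/3))*conj(exp(2*I*pi/3)) + 4*(3*exp(2*I*pi/3))*conj(exp(-2*I*pi/3))]
      = (1/12)[(3) + (9) + (12*exp(2*I*pi/3)) + (12*exp(-2*I*pi/3))] = 0/12 = 0
  <chi_rho, chi_3> = (1/12)[1*(3)*conj(1) + 3*(3)*conj(1) + 4*(3*exp(-2*I*pi/3))*conj(exp(-2*I*pi/3)) + 4*(3*exp(2*I*pi/3))*conj(exp(2*I*pi/3))]
      = (1/12)[(3) + (9) + (12) + (12)] = 36/12 = 3
  <chi_rho, chi_4> = (1/12)[1*(3)*conj(3) + 3*(3)*conj(-1) + 4*(3*exp(-2*I*pi/3))*conj(0) + 4*(3*exp(2*I*pi/3))*conj(0)]
      = (1/12)[(9) + (-9) + (0) + (0)] = 0/12 = 0
(Exp terms are combined using exp(i*s)*conj(exp(i*t)) = exp(i*(s-t)), and sums of them are collapsed using the identity that for every m > 1 the m distinct m-th roots of unity sum to 0, e.g. 1 + exp(2*I*pi/3) + exp(-2*I*pi/3) = 0.)
Dimension check: dim(rho) = sum (mult * dim) = 0*1 + 0*1 + 3*1 + 0*3 = 3 = chi_rho(e) = 3.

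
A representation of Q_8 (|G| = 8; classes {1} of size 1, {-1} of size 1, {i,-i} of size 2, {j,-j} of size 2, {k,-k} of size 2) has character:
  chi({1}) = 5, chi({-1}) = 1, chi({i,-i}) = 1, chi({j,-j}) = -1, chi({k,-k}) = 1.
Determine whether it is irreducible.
Not irreducible (reducible): <chi, chi> = 4 > 1.

Why: <chi, chi> = (1/|G|) sum_C |C| * |chi(C)|^2 = (1/8)[1*|5|^2 + 1*|1|^2 + 2*|1|^2 + 2*|-1|^2 + 2*|1|^2]
  = (1/8)[(25) + (1) + (2) + (2) + (2)] = 32/8 = 4.
A character is irreducible iff <chi, chi> = 1, so this representation is reducible.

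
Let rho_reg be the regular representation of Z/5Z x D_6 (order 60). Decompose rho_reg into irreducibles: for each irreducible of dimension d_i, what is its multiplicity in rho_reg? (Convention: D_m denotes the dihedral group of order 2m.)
Each irreducible V_i of dimension d_i appears with multiplicity d_i, i.e. rho_reg = (direct sum over all irreducibles V_i) d_i V_i. The irreducible dimensions for Z/5Z x D_6 are 1, 1, 1, 1, 1, 1, 1, 1, 1, 1, 1, 1, 1, 1, 1, 1, 1, 1, 1, 1, 2, 2, 2, 2, 2, 2, 2, 2, 2, 2: 20 irreducibles of dimension 1, each with multiplicity 1; 10 irreducibles of dimension 2, each with multiplicity 2. Total dimension 20*1*1 + 10*2*2 = 60 = |G|.

Justification: General theorem: in the regular representation of a finite group G, each irreducible appears with multiplicity equal to its dimension. Check: dim(rho_reg) = sum d_i^2 = 1 + 1 + 1 + 1 + 1 + 1 + 1 + 1 + 1 + 1 + 1 + 1 + 1 + 1 + 1 + 1 + 1 + 1 + 1 + 1 + 4 + 4 + 4 + 4 + 4 + 4 + 4 + 4 + 4 + 4 = 60 = |G|.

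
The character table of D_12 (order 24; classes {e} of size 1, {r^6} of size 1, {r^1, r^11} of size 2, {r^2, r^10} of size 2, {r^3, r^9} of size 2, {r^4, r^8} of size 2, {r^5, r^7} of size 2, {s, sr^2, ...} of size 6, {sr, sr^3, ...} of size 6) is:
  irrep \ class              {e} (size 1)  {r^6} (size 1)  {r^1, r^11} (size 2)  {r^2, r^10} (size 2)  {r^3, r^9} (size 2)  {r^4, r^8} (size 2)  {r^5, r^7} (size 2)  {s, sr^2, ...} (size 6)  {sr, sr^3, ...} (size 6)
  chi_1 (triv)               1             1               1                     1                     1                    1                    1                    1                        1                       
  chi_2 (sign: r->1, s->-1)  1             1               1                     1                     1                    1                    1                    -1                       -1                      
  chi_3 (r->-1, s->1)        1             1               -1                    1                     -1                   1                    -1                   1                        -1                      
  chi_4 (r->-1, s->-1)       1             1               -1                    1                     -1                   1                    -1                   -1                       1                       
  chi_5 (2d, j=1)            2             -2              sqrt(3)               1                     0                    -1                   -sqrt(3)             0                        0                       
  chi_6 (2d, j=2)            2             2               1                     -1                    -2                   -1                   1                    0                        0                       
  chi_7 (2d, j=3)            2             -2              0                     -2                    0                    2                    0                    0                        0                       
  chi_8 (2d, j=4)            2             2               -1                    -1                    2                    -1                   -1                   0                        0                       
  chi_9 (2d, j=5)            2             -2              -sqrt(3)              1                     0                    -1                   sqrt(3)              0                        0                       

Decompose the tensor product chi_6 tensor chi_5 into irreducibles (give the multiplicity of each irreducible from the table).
chi_6 tensor chi_5 = chi_5 + chi_7 (all other irreducibles have multiplicity 0).

Working: The character of a tensor product is the pointwise product (chi_6 * chi_5)(C) = chi_6(C) * chi_5(C):
  {e}: (2)*(2), {r^6}: (2)*(-2), {r^1, r^11}: (1)*(sqrt(3)), {r^2, r^10}: (-1)*(1), {r^3, r^9}: (-2)*(0), {r^4, r^8}: (-1)*(-1), {r^5, r^7}: (1)*(-sqrt(3)), {s, sr^2, ...}: (0)*(0), {sr, sr^3, ...}: (0)*(0)
so (chi_6 * chi_5) takes values
  {e} -> 4, {r^6} -> -4, {r^1, r^11} -> sqrt(3), {r^2, r^10} -> -1, {r^3, r^9} -> 0, {r^4, r^8} -> 1, {r^5, r^7} -> -sqrt(3), {s, sr^2, ...} -> 0, {sr, sr^3, ...} -> 0.
Now take the inner product of this character with each irreducible chi from the table, <chi_6*chi_5, chi> = (1/24) sum_C |C| (chi_6*chi_5)(C) conj(chi(C)):
  <chi_6*chi_5, chi_1> = (1/24)[1*(4)*conj(1) + 1*(-4)*conj(1) + 2*(sqrt(3))*conj(1) + 2*(-1)*conj(1) + 2*(0)*conj(1) + 2*(1)*conj(1) + 2*(-sqrt(3))*conj(1) + 6*(0)*conj(1) + 6*(0)*conj(1)]
      = (1/24)[(4) + (-4) + (2*sqrt(3)) + (-2) + (0) + (2) + (-2*sqrt(3)) + (0) + (0)] = 0/24 = 0
  <chi_6*chi_5, chi_2> = (1/24)[1*(4)*conj(1) + 1*(-4)*conj(1) + 2*(sqrt(3))*conj(1) + 2*(-1)*conj(1) + 2*(0)*conj(1) + 2*(1)*conj(1) + 2*(-sqrt(3))*conj(1) + 6*(0)*conj(-1) + 6*(0)*conj(-1)]
      = (1/24)[(4) + (-4) + (2*sqrt(3)) + (-2) + (0) + (2) + (-2*sqrt(3)) + (0) + (0)] = 0/24 = 0
  <chi_6*chi_5, chi_3> = (1/24)[1*(4)*conj(1) + 1*(-4)*conj(1) + 2*(sqrt(3))*conj(-1) + 2*(-1)*conj(1) + 2*(0)*conj(-1) + 2*(1)*conj(1) + 2*(-sqrt(3))*conj(-1) + 6*(0)*conj(1) + 6*(0)*conj(-1)]
      = (1/24)[(4) + (-4) + (-2*sqrt(3)) + (-2) + (0) + (2) + (2*sqrt(3)) + (0) + (0)] = 0/24 = 0
  <chi_6*chi_5, chi_4> = (1/24)[1*(4)*conj(1) + 1*(-4)*conj(1) + 2*(sqrt(3))*conj(-1) + 2*(-1)*conj(1) + 2*(0)*conj(-1) + 2*(1)*conj(1) + 2*(-sqrt(3))*conj(-1) + 6*(0)*conj(-1) + 6*(0)*conj(1)]
      = (1/24)[(4) + (-4) + (-2*sqrt(3)) + (-2) + (0) + (2) + (2*sqrt(3)) + (0) + (0)] = 0/24 = 0
  <chi_6*chi_5, chi_5> = (1/24)[1*(4)*conj(2) + 1*(-4)*conj(-2) + 2*(sqrt(3))*conj(sqrt(3)) + 2*(-1)*conj(1) + 2*(0)*conj(0) + 2*(1)*conj(-1) + 2*(-sqrt(3))*conj(-sqrt(3)) + 6*(0)*conj(0) + 6*(0)*conj(0)]
      = (1/24)[(8) + (8) + (6) + (-2) + (0) + (-2) + (6) + (0) + (0)] = 24/24 = 1
  <chi_6*chi_5, chi_6> = (1/24)[1*(4)*conj(2) + 1*(-4)*conj(2) + 2*(sqrt(3))*conj(1) + 2*(-1)*conj(-1) + 2*(0)*conj(-2) + 2*(1)*conj(-1) + 2*(-sqrt(3))*conj(1) + 6*(0)*conj(0) + 6*(0)*conj(0)]
      = (1/24)[(8) + (-8) + (2*sqrt(3)) + (2) + (0) + (-2) + (-2*sqrt(3)) + (0) + (0)] = 0/24 = 0
  <chi_6*chi_5, chi_7> = (1/24)[1*(4)*conj(2) + 1*(-4)*conj(-2) + 2*(sqrt(3))*conj(0) + 2*(-1)*conj(-2) + 2*(0)*conj(0) + 2*(1)*conj(2) + 2*(-sqrt(3))*conj(0) + 6*(0)*conj(0) + 6*(0)*conj(0)]
      = (1/24)[(8) + (8) + (0) + (4) + (0) + (4) + (0) + (0) + (0)] = 24/24 = 1
  <chi_6*chi_5, chi_8> = (1/24)[1*(4)*conj(2) + 1*(-4)*conj(2) + 2*(sqrt(3))*conj(-1) + 2*(-1)*conj(-1) + 2*(0)*conj(2) + 2*(1)*conj(-1) + 2*(-sqrt(3))*conj(-1) + 6*(0)*conj(0) + 6*(0)*conj(0)]
      = (1/24)[(8) + (-8) + (-2*sqrt(3)) + (2) + (0) + (-2) + (2*sqrt(3)) + (0) + (0)] = 0/24 = 0
  <chi_6*chi_5, chi_9> = (1/24)[1*(4)*conj(2) + 1*(-4)*conj(-2) + 2*(sqrt(3))*conj(-sqrt(3)) + 2*(-1)*conj(1) + 2*(0)*conj(0) + 2*(1)*conj(-1) + 2*(-sqrt(3))*conj(sqrt(3)) + 6*(0)*conj(0) + 6*(0)*conj(0)]
      = (1/24)[(8) + (8) + (-6) + (-2) + (0) + (-2) + (-6) + (0) + (0)] = 0/24 = 0
Hence the multiplicities are chi_5: 1, chi_7: 1. Dimension check: dim(chi_6)*dim(chi_5) = 2*2 = 4 and sum (mult * dim) = 1*2 + 1*2 = 4.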